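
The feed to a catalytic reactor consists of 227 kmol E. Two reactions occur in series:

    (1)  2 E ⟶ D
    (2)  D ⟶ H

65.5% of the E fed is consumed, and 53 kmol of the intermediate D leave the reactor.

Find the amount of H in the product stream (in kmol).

Conversion of E: E consumed = 2ξ₁ = 0.655 × 227 → ξ₁ = 74.34 kmol.
D balance: n_D = 0 + 1ξ₁ − 1ξ₂ = 53 → ξ₂ = (1·74.34 − 53)/1 = 21.34 kmol.
Outlet amounts (n = n₀ + Σ ν·ξ):
  E: 227 − 2(74.34) = 78.31
  D: 0 + 1(74.34) − 1(21.34) = 53
  H: 0 + 1(21.34) = 21.34

21.3 kmol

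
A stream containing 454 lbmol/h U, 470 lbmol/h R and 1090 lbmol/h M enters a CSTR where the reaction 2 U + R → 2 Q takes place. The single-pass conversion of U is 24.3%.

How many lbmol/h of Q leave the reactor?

U reacted = 0.243 × 454 = 110.3 lbmol/h; ν_U = −2, so ξ = 110.3/2 = 55.16 lbmol/h.
Outlet amounts (n = n₀ + ν ξ):
  U: 454 − 2(55.16) = 343.7
  R: 470 − 1(55.16) = 414.8
  Q: 0 + 2(55.16) = 110.3
  M: 1090 (inert)

110 lbmol/h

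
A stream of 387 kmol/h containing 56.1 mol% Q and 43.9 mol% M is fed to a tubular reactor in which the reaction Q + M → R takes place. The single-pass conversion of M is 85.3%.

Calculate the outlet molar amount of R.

145 kmol/h

M reacted = 0.853 × 169.9 = 144.9 kmol/h; ν_M = −1, so ξ = 144.9/1 = 144.9 kmol/h.
Outlet amounts (n = n₀ + ν ξ):
  Q: 217.1 − 1(144.9) = 72.19
  M: 169.9 − 1(144.9) = 24.97
  R: 0 + 1(144.9) = 144.9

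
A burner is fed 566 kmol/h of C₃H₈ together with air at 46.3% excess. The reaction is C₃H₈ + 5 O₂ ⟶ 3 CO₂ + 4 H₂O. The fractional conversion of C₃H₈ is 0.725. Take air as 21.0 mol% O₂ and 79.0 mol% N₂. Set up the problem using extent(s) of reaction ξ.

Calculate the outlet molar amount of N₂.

15600 kmol/h

Stoichiometric O₂ = 5 × 566 = 2830 kmol/h; O₂ fed = 2830 × 1.463 = 4140 kmol/h.
N₂ fed = 4140 × 79/21 = 15580 kmol/h.
Fuel reacted = 0.725 × 566 → ξ = 410.3 kmol/h.
Outlet (n = n₀ + ν ξ):
  C₃H₈: 566 − 1(410.3) = 155.7
  O₂: 4140 − 5(410.3) = 2089
  N₂: 15580 (inert)
  CO₂: 0 + 3(410.3) = 1231
  H₂O: 0 + 4(410.3) = 1641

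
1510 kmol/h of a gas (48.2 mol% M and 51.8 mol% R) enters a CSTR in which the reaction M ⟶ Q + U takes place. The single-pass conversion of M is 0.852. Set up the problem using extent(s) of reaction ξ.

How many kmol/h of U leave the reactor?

M reacted = 0.852 × 727.8 = 620.1 kmol/h; ν_M = −1, so ξ = 620.1/1 = 620.1 kmol/h.
Outlet amounts (n = n₀ + ν ξ):
  M: 727.8 − 1(620.1) = 107.7
  Q: 0 + 1(620.1) = 620.1
  U: 0 + 1(620.1) = 620.1
  R: 782.2 (inert)

620 kmol/h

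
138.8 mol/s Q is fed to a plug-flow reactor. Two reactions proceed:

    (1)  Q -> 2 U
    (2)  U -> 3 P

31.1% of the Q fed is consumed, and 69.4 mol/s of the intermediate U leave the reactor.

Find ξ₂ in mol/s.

Conversion of Q: Q consumed = 1ξ₁ = 0.311 × 138.8 → ξ₁ = 43.17 mol/s.
U balance: n_U = 0 + 2ξ₁ − 1ξ₂ = 69.4 → ξ₂ = (2·43.17 − 69.4)/1 = 16.93 mol/s.
Outlet amounts (n = n₀ + Σ ν·ξ):
  Q: 138.8 − 1(43.17) = 95.63
  U: 0 + 2(43.17) − 1(16.93) = 69.4
  P: 0 + 3(16.93) = 50.8

ξ₂ = 16.9 mol/s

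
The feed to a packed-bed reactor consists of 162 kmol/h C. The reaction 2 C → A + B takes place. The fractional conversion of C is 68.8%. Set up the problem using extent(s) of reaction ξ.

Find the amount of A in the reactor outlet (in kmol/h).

C reacted = 0.688 × 162 = 111.5 kmol/h; ν_C = −2, so ξ = 111.5/2 = 55.73 kmol/h.
Outlet amounts (n = n₀ + ν ξ):
  C: 162 − 2(55.73) = 50.54
  A: 0 + 1(55.73) = 55.73
  B: 0 + 1(55.73) = 55.73

55.7 kmol/h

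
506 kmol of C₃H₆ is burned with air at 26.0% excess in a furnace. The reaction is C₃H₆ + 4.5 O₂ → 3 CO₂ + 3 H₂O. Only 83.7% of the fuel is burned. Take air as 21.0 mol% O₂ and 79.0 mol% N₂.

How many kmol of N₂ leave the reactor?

10800 kmol

Stoichiometric O₂ = 4.5 × 506 = 2277 kmol; O₂ fed = 2277 × 1.260 = 2869 kmol.
N₂ fed = 2869 × 79/21 = 10790 kmol.
Fuel reacted = 0.837 × 506 → ξ = 423.5 kmol.
Outlet (n = n₀ + ν ξ):
  C₃H₆: 506 − 1(423.5) = 82.48
  O₂: 2869 − 4.5(423.5) = 963.2
  N₂: 10790 (inert)
  CO₂: 0 + 3(423.5) = 1271
  H₂O: 0 + 3(423.5) = 1271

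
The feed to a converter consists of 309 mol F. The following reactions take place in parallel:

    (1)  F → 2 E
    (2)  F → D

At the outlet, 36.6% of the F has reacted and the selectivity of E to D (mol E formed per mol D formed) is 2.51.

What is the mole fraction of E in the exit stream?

Conversion of F: F consumed = 0.366 × 309 = 113.1 mol = 1ξ₁ + 1ξ₂.
Selectivity: 2ξ₁ / (1ξ₂) = 2.51 → ξ₁ = 1.255 ξ₂.
Substitute: (1·1.255 + 1) ξ₂ = 113.1 → ξ₂ = 50.15 mol, ξ₁ = 62.94 mol.
Outlet amounts (n = n₀ + Σ ν·ξ):
  F: 309 − 1(62.94) − 1(50.15) = 195.9
  E: 0 + 2(62.94) = 125.9
  D: 0 + 1(50.15) = 50.15
Total out = 371.9 mol; y_E = 125.9 / 371.9 = 0.3384.

0.338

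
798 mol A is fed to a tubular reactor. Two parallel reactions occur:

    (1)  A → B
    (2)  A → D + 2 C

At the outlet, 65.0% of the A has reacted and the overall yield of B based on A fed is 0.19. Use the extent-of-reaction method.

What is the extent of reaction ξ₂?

ξ₂ = 367 mol

Yield of B: 1ξ₁ / 798 = 0.19 → ξ₁ = 151.6 mol.
Conversion of A: 1ξ₁ + 1ξ₂ = 0.65 × 798 = 518.7 → ξ₂ = 367.1 mol.
Outlet amounts (n = n₀ + Σ ν·ξ):
  A: 798 − 1(151.6) − 1(367.1) = 279.3
  B: 0 + 1(151.6) = 151.6
  D: 0 + 1(367.1) = 367.1
  C: 0 + 2(367.1) = 734.2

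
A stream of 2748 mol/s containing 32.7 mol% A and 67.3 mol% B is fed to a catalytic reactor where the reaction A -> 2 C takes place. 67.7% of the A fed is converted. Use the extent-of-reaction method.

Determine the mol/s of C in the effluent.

1220 mol/s

A reacted = 0.677 × 898.6 = 608.3 mol/s; ν_A = −1, so ξ = 608.3/1 = 608.3 mol/s.
Outlet amounts (n = n₀ + ν ξ):
  A: 898.6 − 1(608.3) = 290.2
  C: 0 + 2(608.3) = 1217
  B: 1849 (inert)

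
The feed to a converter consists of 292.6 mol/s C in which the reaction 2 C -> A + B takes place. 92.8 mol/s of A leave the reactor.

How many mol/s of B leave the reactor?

For A: n = n₀ + 1ξ → 92.8 = 0 + 1ξ, giving ξ = 92.8 mol/s.
Outlet amounts (n = n₀ + ν ξ):
  C: 292.6 − 2(92.8) = 107
  A: 0 + 1(92.8) = 92.8
  B: 0 + 1(92.8) = 92.8

92.8 mol/s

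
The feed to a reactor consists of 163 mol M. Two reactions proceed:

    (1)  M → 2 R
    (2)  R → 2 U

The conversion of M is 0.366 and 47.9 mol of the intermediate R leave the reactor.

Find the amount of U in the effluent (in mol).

143 mol

Conversion of M: M consumed = 1ξ₁ = 0.366 × 163 → ξ₁ = 59.66 mol.
R balance: n_R = 0 + 2ξ₁ − 1ξ₂ = 47.9 → ξ₂ = (2·59.66 − 47.9)/1 = 71.42 mol.
Outlet amounts (n = n₀ + Σ ν·ξ):
  M: 163 − 1(59.66) = 103.3
  R: 0 + 2(59.66) − 1(71.42) = 47.9
  U: 0 + 2(71.42) = 142.8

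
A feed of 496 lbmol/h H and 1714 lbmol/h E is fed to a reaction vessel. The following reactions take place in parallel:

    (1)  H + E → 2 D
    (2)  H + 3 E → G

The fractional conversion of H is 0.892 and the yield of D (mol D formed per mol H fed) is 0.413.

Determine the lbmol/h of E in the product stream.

Yield of D: 2ξ₁ / 496 = 0.413 → ξ₁ = 102.4 lbmol/h.
Conversion of H: 1ξ₁ + 1ξ₂ = 0.892 × 496 = 442.4 → ξ₂ = 340 lbmol/h.
Outlet amounts (n = n₀ + Σ ν·ξ):
  H: 496 − 1(102.4) − 1(340) = 53.57
  E: 1714 − 1(102.4) − 3(340) = 591.6
  D: 0 + 2(102.4) = 204.8
  G: 0 + 1(340) = 340

592 lbmol/h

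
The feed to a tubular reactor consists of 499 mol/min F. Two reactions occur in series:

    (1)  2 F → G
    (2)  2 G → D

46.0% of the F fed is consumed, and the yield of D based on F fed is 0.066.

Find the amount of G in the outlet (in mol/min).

Conversion of F: F consumed = 2ξ₁ = 0.46 × 499 → ξ₁ = 114.8 mol/min.
Yield of D: 1ξ₂ / 499 = 0.066 → ξ₂ = 32.93 mol/min.
Outlet amounts (n = n₀ + Σ ν·ξ):
  F: 499 − 2(114.8) = 269.5
  G: 0 + 1(114.8) − 2(32.93) = 48.9
  D: 0 + 1(32.93) = 32.93

48.9 mol/min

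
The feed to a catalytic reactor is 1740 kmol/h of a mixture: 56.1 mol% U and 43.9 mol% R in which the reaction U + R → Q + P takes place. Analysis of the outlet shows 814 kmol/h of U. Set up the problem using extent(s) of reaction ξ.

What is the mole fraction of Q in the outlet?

For U: n = n₀ − 1ξ → 814 = 976.1 − 1ξ, giving ξ = 162.1 kmol/h.
Outlet amounts (n = n₀ + ν ξ):
  U: 976.1 − 1(162.1) = 814
  R: 763.9 − 1(162.1) = 601.7
  Q: 0 + 1(162.1) = 162.1
  P: 0 + 1(162.1) = 162.1
Total out = 1740 kmol/h; y_Q = 162.1 / 1740 = 0.09318.

0.0932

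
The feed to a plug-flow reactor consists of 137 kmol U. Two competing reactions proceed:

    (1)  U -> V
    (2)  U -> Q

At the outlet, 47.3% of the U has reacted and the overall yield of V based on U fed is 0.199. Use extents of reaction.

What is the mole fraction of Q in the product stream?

0.274

Yield of V: 1ξ₁ / 137 = 0.199 → ξ₁ = 27.26 kmol.
Conversion of U: 1ξ₁ + 1ξ₂ = 0.473 × 137 = 64.8 → ξ₂ = 37.54 kmol.
Outlet amounts (n = n₀ + Σ ν·ξ):
  U: 137 − 1(27.26) − 1(37.54) = 72.2
  V: 0 + 1(27.26) = 27.26
  Q: 0 + 1(37.54) = 37.54
Total out = 137 kmol; y_Q = 37.54 / 137 = 0.274.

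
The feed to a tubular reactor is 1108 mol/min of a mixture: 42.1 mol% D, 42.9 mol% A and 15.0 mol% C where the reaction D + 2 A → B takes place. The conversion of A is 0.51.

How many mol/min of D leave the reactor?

345 mol/min

A reacted = 0.51 × 475.3 = 242.4 mol/min; ν_A = −2, so ξ = 242.4/2 = 121.2 mol/min.
Outlet amounts (n = n₀ + ν ξ):
  D: 466.5 − 1(121.2) = 345.3
  A: 475.3 − 2(121.2) = 232.9
  B: 0 + 1(121.2) = 121.2
  C: 166.2 (inert)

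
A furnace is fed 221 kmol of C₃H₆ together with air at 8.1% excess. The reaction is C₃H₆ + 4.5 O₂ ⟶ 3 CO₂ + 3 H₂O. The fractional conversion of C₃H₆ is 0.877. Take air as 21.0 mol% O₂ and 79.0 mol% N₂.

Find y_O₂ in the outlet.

Stoichiometric O₂ = 4.5 × 221 = 994.5 kmol; O₂ fed = 994.5 × 1.081 = 1075 kmol.
N₂ fed = 1075 × 79/21 = 4044 kmol.
Fuel reacted = 0.877 × 221 → ξ = 193.8 kmol.
Outlet (n = n₀ + ν ξ):
  C₃H₆: 221 − 1(193.8) = 27.18
  O₂: 1075 − 4.5(193.8) = 202.9
  N₂: 4044 (inert)
  CO₂: 0 + 3(193.8) = 581.5
  H₂O: 0 + 3(193.8) = 581.5
Total out = 5437 kmol; y_O₂ = 202.9 / 5437 = 0.03731.

0.0373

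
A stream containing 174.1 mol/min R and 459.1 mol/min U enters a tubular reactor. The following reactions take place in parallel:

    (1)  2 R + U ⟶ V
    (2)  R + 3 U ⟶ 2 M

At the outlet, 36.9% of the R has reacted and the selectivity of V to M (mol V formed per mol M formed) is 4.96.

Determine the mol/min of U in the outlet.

Conversion of R: R consumed = 0.369 × 174.1 = 64.24 mol/min = 2ξ₁ + 1ξ₂.
Selectivity: 1ξ₁ / (2ξ₂) = 4.96 → ξ₁ = 9.92 ξ₂.
Substitute: (2·9.92 + 1) ξ₂ = 64.24 → ξ₂ = 3.083 mol/min, ξ₁ = 30.58 mol/min.
Outlet amounts (n = n₀ + Σ ν·ξ):
  R: 174.1 − 2(30.58) − 1(3.083) = 109.9
  U: 459.1 − 1(30.58) − 3(3.083) = 419.3
  V: 0 + 1(30.58) = 30.58
  M: 0 + 2(3.083) = 6.165

419 mol/min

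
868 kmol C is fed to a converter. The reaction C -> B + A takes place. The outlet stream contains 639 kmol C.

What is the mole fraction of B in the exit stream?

For C: n = n₀ − 1ξ → 639 = 868 − 1ξ, giving ξ = 229 kmol.
Outlet amounts (n = n₀ + ν ξ):
  C: 868 − 1(229) = 639
  B: 0 + 1(229) = 229
  A: 0 + 1(229) = 229
Total out = 1097 kmol; y_B = 229 / 1097 = 0.2088.

0.209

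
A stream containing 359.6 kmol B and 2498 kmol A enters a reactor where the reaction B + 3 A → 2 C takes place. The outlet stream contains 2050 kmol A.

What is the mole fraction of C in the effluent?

0.117

For A: n = n₀ − 3ξ → 2050 = 2498 − 3ξ, giving ξ = 149.3 kmol.
Outlet amounts (n = n₀ + ν ξ):
  B: 359.6 − 1(149.3) = 210.3
  A: 2498 − 3(149.3) = 2050
  C: 0 + 2(149.3) = 298.7
Total out = 2559 kmol; y_C = 298.7 / 2559 = 0.1167.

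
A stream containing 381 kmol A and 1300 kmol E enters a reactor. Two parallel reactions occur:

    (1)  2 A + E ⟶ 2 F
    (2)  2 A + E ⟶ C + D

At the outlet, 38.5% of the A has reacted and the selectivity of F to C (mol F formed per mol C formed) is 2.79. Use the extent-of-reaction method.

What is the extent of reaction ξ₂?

ξ₂ = 30.6 kmol

Conversion of A: A consumed = 0.385 × 381 = 146.7 kmol = 2ξ₁ + 2ξ₂.
Selectivity: 2ξ₁ / (1ξ₂) = 2.79 → ξ₁ = 1.395 ξ₂.
Substitute: (2·1.395 + 2) ξ₂ = 146.7 → ξ₂ = 30.62 kmol, ξ₁ = 42.72 kmol.
Outlet amounts (n = n₀ + Σ ν·ξ):
  A: 381 − 2(42.72) − 2(30.62) = 234.3
  E: 1300 − 1(42.72) − 1(30.62) = 1227
  F: 0 + 2(42.72) = 85.44
  C: 0 + 1(30.62) = 30.62
  D: 0 + 1(30.62) = 30.62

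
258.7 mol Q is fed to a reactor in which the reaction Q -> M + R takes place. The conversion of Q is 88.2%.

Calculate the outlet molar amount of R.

228 mol

Q reacted = 0.882 × 258.7 = 228.2 mol; ν_Q = −1, so ξ = 228.2/1 = 228.2 mol.
Outlet amounts (n = n₀ + ν ξ):
  Q: 258.7 − 1(228.2) = 30.53
  M: 0 + 1(228.2) = 228.2
  R: 0 + 1(228.2) = 228.2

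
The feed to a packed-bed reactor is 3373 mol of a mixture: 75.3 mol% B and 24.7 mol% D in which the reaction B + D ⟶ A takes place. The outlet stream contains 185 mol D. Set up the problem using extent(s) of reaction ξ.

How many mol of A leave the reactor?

For D: n = n₀ − 1ξ → 185 = 833.1 − 1ξ, giving ξ = 648.1 mol.
Outlet amounts (n = n₀ + ν ξ):
  B: 2540 − 1(648.1) = 1892
  D: 833.1 − 1(648.1) = 185
  A: 0 + 1(648.1) = 648.1

648 mol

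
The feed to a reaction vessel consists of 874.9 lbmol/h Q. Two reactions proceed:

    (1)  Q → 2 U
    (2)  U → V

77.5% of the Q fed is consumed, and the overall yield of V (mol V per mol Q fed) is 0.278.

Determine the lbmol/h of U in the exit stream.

Conversion of Q: Q consumed = 1ξ₁ = 0.775 × 874.9 → ξ₁ = 678 lbmol/h.
Yield of V: 1ξ₂ / 874.9 = 0.278 → ξ₂ = 243.2 lbmol/h.
Outlet amounts (n = n₀ + Σ ν·ξ):
  Q: 874.9 − 1(678) = 196.9
  U: 0 + 2(678) − 1(243.2) = 1113
  V: 0 + 1(243.2) = 243.2

1110 lbmol/h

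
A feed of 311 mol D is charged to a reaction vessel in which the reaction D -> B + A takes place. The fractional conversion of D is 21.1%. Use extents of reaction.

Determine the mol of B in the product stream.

D reacted = 0.211 × 311 = 65.62 mol; ν_D = −1, so ξ = 65.62/1 = 65.62 mol.
Outlet amounts (n = n₀ + ν ξ):
  D: 311 − 1(65.62) = 245.4
  B: 0 + 1(65.62) = 65.62
  A: 0 + 1(65.62) = 65.62

65.6 mol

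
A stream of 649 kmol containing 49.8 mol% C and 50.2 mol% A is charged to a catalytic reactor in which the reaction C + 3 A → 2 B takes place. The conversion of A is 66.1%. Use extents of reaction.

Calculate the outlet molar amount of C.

251 kmol

A reacted = 0.661 × 325.8 = 215.4 kmol; ν_A = −3, so ξ = 215.4/3 = 71.78 kmol.
Outlet amounts (n = n₀ + ν ξ):
  C: 323.2 − 1(71.78) = 251.4
  A: 325.8 − 3(71.78) = 110.4
  B: 0 + 2(71.78) = 143.6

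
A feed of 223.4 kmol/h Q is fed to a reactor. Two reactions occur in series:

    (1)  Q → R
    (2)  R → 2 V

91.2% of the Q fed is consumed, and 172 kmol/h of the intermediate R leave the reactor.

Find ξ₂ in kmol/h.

ξ₂ = 31.7 kmol/h

Conversion of Q: Q consumed = 1ξ₁ = 0.912 × 223.4 → ξ₁ = 203.7 kmol/h.
R balance: n_R = 0 + 1ξ₁ − 1ξ₂ = 172 → ξ₂ = (1·203.7 − 172)/1 = 31.74 kmol/h.
Outlet amounts (n = n₀ + Σ ν·ξ):
  Q: 223.4 − 1(203.7) = 19.66
  R: 0 + 1(203.7) − 1(31.74) = 172
  V: 0 + 2(31.74) = 63.48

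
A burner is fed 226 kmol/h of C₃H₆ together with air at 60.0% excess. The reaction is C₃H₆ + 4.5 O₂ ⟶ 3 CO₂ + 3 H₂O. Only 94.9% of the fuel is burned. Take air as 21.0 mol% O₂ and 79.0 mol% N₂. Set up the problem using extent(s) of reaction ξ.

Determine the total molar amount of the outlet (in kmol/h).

Stoichiometric O₂ = 4.5 × 226 = 1017 kmol/h; O₂ fed = 1017 × 1.600 = 1627 kmol/h.
N₂ fed = 1627 × 79/21 = 6121 kmol/h.
Fuel reacted = 0.949 × 226 → ξ = 214.5 kmol/h.
Outlet (n = n₀ + ν ξ):
  C₃H₆: 226 − 1(214.5) = 11.53
  O₂: 1627 − 4.5(214.5) = 662.1
  N₂: 6121 (inert)
  CO₂: 0 + 3(214.5) = 643.4
  H₂O: 0 + 3(214.5) = 643.4
Total out = 11.53 + 662.1 + 6121 + 643.4 + 643.4 = 8082 kmol/h.

8080 kmol/h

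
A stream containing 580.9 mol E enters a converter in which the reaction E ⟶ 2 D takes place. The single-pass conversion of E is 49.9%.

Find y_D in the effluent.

E reacted = 0.499 × 580.9 = 289.9 mol; ν_E = −1, so ξ = 289.9/1 = 289.9 mol.
Outlet amounts (n = n₀ + ν ξ):
  E: 580.9 − 1(289.9) = 291
  D: 0 + 2(289.9) = 579.7
Total out = 870.8 mol; y_D = 579.7 / 870.8 = 0.6658.

0.666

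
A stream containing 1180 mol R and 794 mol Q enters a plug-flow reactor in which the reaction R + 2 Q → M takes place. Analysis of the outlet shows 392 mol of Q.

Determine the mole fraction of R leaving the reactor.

For Q: n = n₀ − 2ξ → 392 = 794 − 2ξ, giving ξ = 201 mol.
Outlet amounts (n = n₀ + ν ξ):
  R: 1180 − 1(201) = 979
  Q: 794 − 2(201) = 392
  M: 0 + 1(201) = 201
Total out = 1572 mol; y_R = 979 / 1572 = 0.6228.

0.623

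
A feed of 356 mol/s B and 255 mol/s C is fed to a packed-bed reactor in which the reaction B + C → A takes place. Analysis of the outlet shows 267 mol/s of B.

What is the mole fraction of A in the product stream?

For B: n = n₀ − 1ξ → 267 = 356 − 1ξ, giving ξ = 89 mol/s.
Outlet amounts (n = n₀ + ν ξ):
  B: 356 − 1(89) = 267
  C: 255 − 1(89) = 166
  A: 0 + 1(89) = 89
Total out = 522 mol/s; y_A = 89 / 522 = 0.1705.

0.17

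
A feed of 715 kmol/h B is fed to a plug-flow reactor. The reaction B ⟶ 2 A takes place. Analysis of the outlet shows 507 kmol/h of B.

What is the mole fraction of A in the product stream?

For B: n = n₀ − 1ξ → 507 = 715 − 1ξ, giving ξ = 208 kmol/h.
Outlet amounts (n = n₀ + ν ξ):
  B: 715 − 1(208) = 507
  A: 0 + 2(208) = 416
Total out = 923 kmol/h; y_A = 416 / 923 = 0.4507.

0.451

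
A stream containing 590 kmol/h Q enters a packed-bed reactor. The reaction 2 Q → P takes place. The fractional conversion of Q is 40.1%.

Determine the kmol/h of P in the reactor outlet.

118 kmol/h

Q reacted = 0.401 × 590 = 236.6 kmol/h; ν_Q = −2, so ξ = 236.6/2 = 118.3 kmol/h.
Outlet amounts (n = n₀ + ν ξ):
  Q: 590 − 2(118.3) = 353.4
  P: 0 + 1(118.3) = 118.3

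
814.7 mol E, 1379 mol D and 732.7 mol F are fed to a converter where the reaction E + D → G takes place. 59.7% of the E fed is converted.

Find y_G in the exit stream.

E reacted = 0.597 × 814.7 = 486.4 mol; ν_E = −1, so ξ = 486.4/1 = 486.4 mol.
Outlet amounts (n = n₀ + ν ξ):
  E: 814.7 − 1(486.4) = 328.3
  D: 1379 − 1(486.4) = 892.6
  G: 0 + 1(486.4) = 486.4
  F: 732.7 (inert)
Total out = 2440 mol; y_G = 486.4 / 2440 = 0.1993.

0.199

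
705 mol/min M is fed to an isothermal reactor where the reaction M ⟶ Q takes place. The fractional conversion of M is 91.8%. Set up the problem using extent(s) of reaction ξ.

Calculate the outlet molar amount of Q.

647 mol/min

M reacted = 0.918 × 705 = 647.2 mol/min; ν_M = −1, so ξ = 647.2/1 = 647.2 mol/min.
Outlet amounts (n = n₀ + ν ξ):
  M: 705 − 1(647.2) = 57.81
  Q: 0 + 1(647.2) = 647.2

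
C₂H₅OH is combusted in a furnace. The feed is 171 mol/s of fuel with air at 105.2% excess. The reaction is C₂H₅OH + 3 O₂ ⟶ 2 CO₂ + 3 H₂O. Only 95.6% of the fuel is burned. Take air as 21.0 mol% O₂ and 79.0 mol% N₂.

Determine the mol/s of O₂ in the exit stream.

562 mol/s

Stoichiometric O₂ = 3 × 171 = 513 mol/s; O₂ fed = 513 × 2.052 = 1053 mol/s.
N₂ fed = 1053 × 79/21 = 3960 mol/s.
Fuel reacted = 0.956 × 171 → ξ = 163.5 mol/s.
Outlet (n = n₀ + ν ξ):
  C₂H₅OH: 171 − 1(163.5) = 7.524
  O₂: 1053 − 3(163.5) = 562.2
  N₂: 3960 (inert)
  CO₂: 0 + 2(163.5) = 327
  H₂O: 0 + 3(163.5) = 490.4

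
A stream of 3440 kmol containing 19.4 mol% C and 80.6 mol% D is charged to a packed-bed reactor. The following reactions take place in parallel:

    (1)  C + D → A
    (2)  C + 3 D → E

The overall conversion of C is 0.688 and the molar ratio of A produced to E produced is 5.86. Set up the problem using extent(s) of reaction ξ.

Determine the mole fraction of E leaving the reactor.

0.0235

Conversion of C: C consumed = 0.688 × 667.4 = 459.1 kmol = 1ξ₁ + 1ξ₂.
Selectivity: 1ξ₁ / (1ξ₂) = 5.86 → ξ₁ = 5.86 ξ₂.
Substitute: (1·5.86 + 1) ξ₂ = 459.1 → ξ₂ = 66.93 kmol, ξ₁ = 392.2 kmol.
Outlet amounts (n = n₀ + Σ ν·ξ):
  C: 667.4 − 1(392.2) − 1(66.93) = 208.2
  D: 2773 − 1(392.2) − 3(66.93) = 2180
  A: 0 + 1(392.2) = 392.2
  E: 0 + 1(66.93) = 66.93
Total out = 2847 kmol; y_E = 66.93 / 2847 = 0.02351.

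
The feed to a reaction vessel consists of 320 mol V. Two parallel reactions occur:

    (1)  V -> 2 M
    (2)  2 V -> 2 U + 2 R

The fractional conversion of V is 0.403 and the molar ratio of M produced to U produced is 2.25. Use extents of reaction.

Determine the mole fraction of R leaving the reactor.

0.135

Conversion of V: V consumed = 0.403 × 320 = 129 mol = 1ξ₁ + 2ξ₂.
Selectivity: 2ξ₁ / (2ξ₂) = 2.25 → ξ₁ = 2.25 ξ₂.
Substitute: (1·2.25 + 2) ξ₂ = 129 → ξ₂ = 30.34 mol, ξ₁ = 68.27 mol.
Outlet amounts (n = n₀ + Σ ν·ξ):
  V: 320 − 1(68.27) − 2(30.34) = 191
  M: 0 + 2(68.27) = 136.5
  U: 0 + 2(30.34) = 60.69
  R: 0 + 2(30.34) = 60.69
Total out = 449 mol; y_R = 60.69 / 449 = 0.1352.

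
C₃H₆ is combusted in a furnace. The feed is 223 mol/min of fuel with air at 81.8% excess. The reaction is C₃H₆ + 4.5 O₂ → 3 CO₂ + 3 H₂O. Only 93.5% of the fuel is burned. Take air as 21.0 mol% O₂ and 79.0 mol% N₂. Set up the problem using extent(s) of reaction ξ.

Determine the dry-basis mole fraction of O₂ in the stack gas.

0.106

Stoichiometric O₂ = 4.5 × 223 = 1004 mol/min; O₂ fed = 1004 × 1.818 = 1824 mol/min.
N₂ fed = 1824 × 79/21 = 6863 mol/min.
Fuel reacted = 0.935 × 223 → ξ = 208.5 mol/min.
Outlet (n = n₀ + ν ξ):
  C₃H₆: 223 − 1(208.5) = 14.49
  O₂: 1824 − 4.5(208.5) = 886.1
  N₂: 6863 (inert)
  CO₂: 0 + 3(208.5) = 625.5
  H₂O: 0 + 3(208.5) = 625.5
Dry total = 8389 mol/min; y_O₂ (dry) = 886.1 / 8389 = 0.1056.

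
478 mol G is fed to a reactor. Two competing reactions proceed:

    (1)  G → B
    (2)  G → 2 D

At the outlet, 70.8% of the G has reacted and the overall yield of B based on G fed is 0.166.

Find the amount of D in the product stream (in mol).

518 mol

Yield of B: 1ξ₁ / 478 = 0.166 → ξ₁ = 79.35 mol.
Conversion of G: 1ξ₁ + 1ξ₂ = 0.708 × 478 = 338.4 → ξ₂ = 259.1 mol.
Outlet amounts (n = n₀ + Σ ν·ξ):
  G: 478 − 1(79.35) − 1(259.1) = 139.6
  B: 0 + 1(79.35) = 79.35
  D: 0 + 2(259.1) = 518.2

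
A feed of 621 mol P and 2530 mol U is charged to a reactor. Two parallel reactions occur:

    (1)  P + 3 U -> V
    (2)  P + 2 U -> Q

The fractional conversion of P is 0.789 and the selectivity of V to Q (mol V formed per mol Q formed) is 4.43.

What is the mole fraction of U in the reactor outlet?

Conversion of P: P consumed = 0.789 × 621 = 490 mol = 1ξ₁ + 1ξ₂.
Selectivity: 1ξ₁ / (1ξ₂) = 4.43 → ξ₁ = 4.43 ξ₂.
Substitute: (1·4.43 + 1) ξ₂ = 490 → ξ₂ = 90.23 mol, ξ₁ = 399.7 mol.
Outlet amounts (n = n₀ + Σ ν·ξ):
  P: 621 − 1(399.7) − 1(90.23) = 131
  U: 2530 − 3(399.7) − 2(90.23) = 1150
  V: 0 + 1(399.7) = 399.7
  Q: 0 + 1(90.23) = 90.23
Total out = 1771 mol; y_U = 1150 / 1771 = 0.6494.

0.649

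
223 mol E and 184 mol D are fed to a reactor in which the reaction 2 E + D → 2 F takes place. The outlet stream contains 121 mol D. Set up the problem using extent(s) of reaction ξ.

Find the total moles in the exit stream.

For D: n = n₀ − 1ξ → 121 = 184 − 1ξ, giving ξ = 63 mol.
Outlet amounts (n = n₀ + ν ξ):
  E: 223 − 2(63) = 97
  D: 184 − 1(63) = 121
  F: 0 + 2(63) = 126
Total out = 97 + 121 + 126 = 344 mol.

344 mol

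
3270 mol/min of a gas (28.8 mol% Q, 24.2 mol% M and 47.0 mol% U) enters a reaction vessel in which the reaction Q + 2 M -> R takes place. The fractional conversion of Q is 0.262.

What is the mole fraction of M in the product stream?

0.107

Q reacted = 0.262 × 941.8 = 246.7 mol/min; ν_Q = −1, so ξ = 246.7/1 = 246.7 mol/min.
Outlet amounts (n = n₀ + ν ξ):
  Q: 941.8 − 1(246.7) = 695
  M: 791.3 − 2(246.7) = 297.9
  R: 0 + 1(246.7) = 246.7
  U: 1537 (inert)
Total out = 2777 mol/min; y_M = 297.9 / 2777 = 0.1073.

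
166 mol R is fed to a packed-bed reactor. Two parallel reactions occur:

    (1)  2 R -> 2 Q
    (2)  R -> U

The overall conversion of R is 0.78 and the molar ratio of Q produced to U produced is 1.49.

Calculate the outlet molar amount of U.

Conversion of R: R consumed = 0.78 × 166 = 129.5 mol = 2ξ₁ + 1ξ₂.
Selectivity: 2ξ₁ / (1ξ₂) = 1.49 → ξ₁ = 0.745 ξ₂.
Substitute: (2·0.745 + 1) ξ₂ = 129.5 → ξ₂ = 52 mol, ξ₁ = 38.74 mol.
Outlet amounts (n = n₀ + Σ ν·ξ):
  R: 166 − 2(38.74) − 1(52) = 36.52
  Q: 0 + 2(38.74) = 77.48
  U: 0 + 1(52) = 52

52 mol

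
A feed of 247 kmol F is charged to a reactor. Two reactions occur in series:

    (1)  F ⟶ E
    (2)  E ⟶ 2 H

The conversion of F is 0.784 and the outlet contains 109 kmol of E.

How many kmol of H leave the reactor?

169 kmol

Conversion of F: F consumed = 1ξ₁ = 0.784 × 247 → ξ₁ = 193.6 kmol.
E balance: n_E = 0 + 1ξ₁ − 1ξ₂ = 109 → ξ₂ = (1·193.6 − 109)/1 = 84.65 kmol.
Outlet amounts (n = n₀ + Σ ν·ξ):
  F: 247 − 1(193.6) = 53.35
  E: 0 + 1(193.6) − 1(84.65) = 109
  H: 0 + 2(84.65) = 169.3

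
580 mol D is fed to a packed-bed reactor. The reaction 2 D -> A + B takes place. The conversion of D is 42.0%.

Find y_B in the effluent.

0.21

D reacted = 0.42 × 580 = 243.6 mol; ν_D = −2, so ξ = 243.6/2 = 121.8 mol.
Outlet amounts (n = n₀ + ν ξ):
  D: 580 − 2(121.8) = 336.4
  A: 0 + 1(121.8) = 121.8
  B: 0 + 1(121.8) = 121.8
Total out = 580 mol; y_B = 121.8 / 580 = 0.21.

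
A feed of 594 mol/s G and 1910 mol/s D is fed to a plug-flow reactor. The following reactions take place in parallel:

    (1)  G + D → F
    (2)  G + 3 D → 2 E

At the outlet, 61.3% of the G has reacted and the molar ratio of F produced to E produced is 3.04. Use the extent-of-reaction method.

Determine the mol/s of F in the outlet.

Conversion of G: G consumed = 0.613 × 594 = 364.1 mol/s = 1ξ₁ + 1ξ₂.
Selectivity: 1ξ₁ / (2ξ₂) = 3.04 → ξ₁ = 6.08 ξ₂.
Substitute: (1·6.08 + 1) ξ₂ = 364.1 → ξ₂ = 51.43 mol/s, ξ₁ = 312.7 mol/s.
Outlet amounts (n = n₀ + Σ ν·ξ):
  G: 594 − 1(312.7) − 1(51.43) = 229.9
  D: 1910 − 1(312.7) − 3(51.43) = 1443
  F: 0 + 1(312.7) = 312.7
  E: 0 + 2(51.43) = 102.9

313 mol/s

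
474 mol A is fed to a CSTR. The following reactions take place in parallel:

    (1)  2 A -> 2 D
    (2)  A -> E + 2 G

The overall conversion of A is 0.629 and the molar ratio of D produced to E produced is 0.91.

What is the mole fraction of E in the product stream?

Conversion of A: A consumed = 0.629 × 474 = 298.1 mol = 2ξ₁ + 1ξ₂.
Selectivity: 2ξ₁ / (1ξ₂) = 0.91 → ξ₁ = 0.455 ξ₂.
Substitute: (2·0.455 + 1) ξ₂ = 298.1 → ξ₂ = 156.1 mol, ξ₁ = 71.02 mol.
Outlet amounts (n = n₀ + Σ ν·ξ):
  A: 474 − 2(71.02) − 1(156.1) = 175.9
  D: 0 + 2(71.02) = 142
  E: 0 + 1(156.1) = 156.1
  G: 0 + 2(156.1) = 312.2
Total out = 786.2 mol; y_E = 156.1 / 786.2 = 0.1985.

0.199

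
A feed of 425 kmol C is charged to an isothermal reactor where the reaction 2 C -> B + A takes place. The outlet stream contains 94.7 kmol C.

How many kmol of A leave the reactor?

165 kmol

For C: n = n₀ − 2ξ → 94.7 = 425 − 2ξ, giving ξ = 165.2 kmol.
Outlet amounts (n = n₀ + ν ξ):
  C: 425 − 2(165.2) = 94.7
  B: 0 + 1(165.2) = 165.2
  A: 0 + 1(165.2) = 165.2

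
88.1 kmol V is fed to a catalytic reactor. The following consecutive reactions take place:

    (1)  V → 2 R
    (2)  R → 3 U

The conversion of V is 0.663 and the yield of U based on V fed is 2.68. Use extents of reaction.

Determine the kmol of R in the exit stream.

Conversion of V: V consumed = 1ξ₁ = 0.663 × 88.1 → ξ₁ = 58.41 kmol.
Yield of U: 3ξ₂ / 88.1 = 2.68 → ξ₂ = 78.7 kmol.
Outlet amounts (n = n₀ + Σ ν·ξ):
  V: 88.1 − 1(58.41) = 29.69
  R: 0 + 2(58.41) − 1(78.7) = 38.12
  U: 0 + 3(78.7) = 236.1

38.1 kmol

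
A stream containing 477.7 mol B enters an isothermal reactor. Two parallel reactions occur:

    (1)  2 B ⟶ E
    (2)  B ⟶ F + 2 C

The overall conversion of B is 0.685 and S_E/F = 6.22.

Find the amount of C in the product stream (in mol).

Conversion of B: B consumed = 0.685 × 477.7 = 327.2 mol = 2ξ₁ + 1ξ₂.
Selectivity: 1ξ₁ / (1ξ₂) = 6.22 → ξ₁ = 6.22 ξ₂.
Substitute: (2·6.22 + 1) ξ₂ = 327.2 → ξ₂ = 24.35 mol, ξ₁ = 151.4 mol.
Outlet amounts (n = n₀ + Σ ν·ξ):
  B: 477.7 − 2(151.4) − 1(24.35) = 150.5
  E: 0 + 1(151.4) = 151.4
  F: 0 + 1(24.35) = 24.35
  C: 0 + 2(24.35) = 48.69

48.7 mol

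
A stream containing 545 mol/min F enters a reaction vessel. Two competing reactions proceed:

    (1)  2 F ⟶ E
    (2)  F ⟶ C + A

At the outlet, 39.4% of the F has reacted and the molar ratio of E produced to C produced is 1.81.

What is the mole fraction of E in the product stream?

Conversion of F: F consumed = 0.394 × 545 = 214.7 mol/min = 2ξ₁ + 1ξ₂.
Selectivity: 1ξ₁ / (1ξ₂) = 1.81 → ξ₁ = 1.81 ξ₂.
Substitute: (2·1.81 + 1) ξ₂ = 214.7 → ξ₂ = 46.48 mol/min, ξ₁ = 84.13 mol/min.
Outlet amounts (n = n₀ + Σ ν·ξ):
  F: 545 − 2(84.13) − 1(46.48) = 330.3
  E: 0 + 1(84.13) = 84.13
  C: 0 + 1(46.48) = 46.48
  A: 0 + 1(46.48) = 46.48
Total out = 507.4 mol/min; y_E = 84.13 / 507.4 = 0.1658.

0.166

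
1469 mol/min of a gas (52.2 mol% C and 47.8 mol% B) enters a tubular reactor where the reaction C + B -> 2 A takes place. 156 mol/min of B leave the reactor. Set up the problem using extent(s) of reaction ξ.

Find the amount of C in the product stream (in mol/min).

221 mol/min

For B: n = n₀ − 1ξ → 156 = 702.2 − 1ξ, giving ξ = 546.2 mol/min.
Outlet amounts (n = n₀ + ν ξ):
  C: 766.8 − 1(546.2) = 220.6
  B: 702.2 − 1(546.2) = 156
  A: 0 + 2(546.2) = 1092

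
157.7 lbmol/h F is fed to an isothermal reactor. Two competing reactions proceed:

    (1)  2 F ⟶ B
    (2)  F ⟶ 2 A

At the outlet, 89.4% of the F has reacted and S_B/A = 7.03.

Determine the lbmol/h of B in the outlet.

Conversion of F: F consumed = 0.894 × 157.7 = 141 lbmol/h = 2ξ₁ + 1ξ₂.
Selectivity: 1ξ₁ / (2ξ₂) = 7.03 → ξ₁ = 14.06 ξ₂.
Substitute: (2·14.06 + 1) ξ₂ = 141 → ξ₂ = 4.841 lbmol/h, ξ₁ = 68.07 lbmol/h.
Outlet amounts (n = n₀ + Σ ν·ξ):
  F: 157.7 − 2(68.07) − 1(4.841) = 16.72
  B: 0 + 1(68.07) = 68.07
  A: 0 + 2(4.841) = 9.683

68.1 lbmol/h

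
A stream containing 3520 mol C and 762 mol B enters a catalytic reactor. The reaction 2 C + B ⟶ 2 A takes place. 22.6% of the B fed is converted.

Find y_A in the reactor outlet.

B reacted = 0.226 × 762 = 172.2 mol; ν_B = −1, so ξ = 172.2/1 = 172.2 mol.
Outlet amounts (n = n₀ + ν ξ):
  C: 3520 − 2(172.2) = 3176
  B: 762 − 1(172.2) = 589.8
  A: 0 + 2(172.2) = 344.4
Total out = 4110 mol; y_A = 344.4 / 4110 = 0.08381.

0.0838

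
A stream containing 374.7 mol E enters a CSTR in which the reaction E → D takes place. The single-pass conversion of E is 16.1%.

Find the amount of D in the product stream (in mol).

E reacted = 0.161 × 374.7 = 60.33 mol; ν_E = −1, so ξ = 60.33/1 = 60.33 mol.
Outlet amounts (n = n₀ + ν ξ):
  E: 374.7 − 1(60.33) = 314.4
  D: 0 + 1(60.33) = 60.33

60.3 mol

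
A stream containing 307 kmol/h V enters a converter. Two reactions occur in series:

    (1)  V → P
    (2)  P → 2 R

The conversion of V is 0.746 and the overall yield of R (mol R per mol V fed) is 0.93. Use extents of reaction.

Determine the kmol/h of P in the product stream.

Conversion of V: V consumed = 1ξ₁ = 0.746 × 307 → ξ₁ = 229 kmol/h.
Yield of R: 2ξ₂ / 307 = 0.93 → ξ₂ = 142.8 kmol/h.
Outlet amounts (n = n₀ + Σ ν·ξ):
  V: 307 − 1(229) = 77.98
  P: 0 + 1(229) − 1(142.8) = 86.27
  R: 0 + 2(142.8) = 285.5

86.3 kmol/h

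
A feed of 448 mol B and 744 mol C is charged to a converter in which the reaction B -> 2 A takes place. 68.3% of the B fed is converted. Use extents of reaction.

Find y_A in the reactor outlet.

0.409

B reacted = 0.683 × 448 = 306 mol; ν_B = −1, so ξ = 306/1 = 306 mol.
Outlet amounts (n = n₀ + ν ξ):
  B: 448 − 1(306) = 142
  A: 0 + 2(306) = 612
  C: 744 (inert)
Total out = 1498 mol; y_A = 612 / 1498 = 0.4085.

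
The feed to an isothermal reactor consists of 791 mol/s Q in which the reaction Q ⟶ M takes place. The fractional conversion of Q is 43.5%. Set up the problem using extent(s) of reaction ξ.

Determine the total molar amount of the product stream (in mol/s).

791 mol/s

Q reacted = 0.435 × 791 = 344.1 mol/s; ν_Q = −1, so ξ = 344.1/1 = 344.1 mol/s.
Outlet amounts (n = n₀ + ν ξ):
  Q: 791 − 1(344.1) = 446.9
  M: 0 + 1(344.1) = 344.1
Total out = 446.9 + 344.1 = 791 mol/s.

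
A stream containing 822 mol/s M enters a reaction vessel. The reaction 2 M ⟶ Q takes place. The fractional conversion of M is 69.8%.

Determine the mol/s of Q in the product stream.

287 mol/s

M reacted = 0.698 × 822 = 573.8 mol/s; ν_M = −2, so ξ = 573.8/2 = 286.9 mol/s.
Outlet amounts (n = n₀ + ν ξ):
  M: 822 − 2(286.9) = 248.2
  Q: 0 + 1(286.9) = 286.9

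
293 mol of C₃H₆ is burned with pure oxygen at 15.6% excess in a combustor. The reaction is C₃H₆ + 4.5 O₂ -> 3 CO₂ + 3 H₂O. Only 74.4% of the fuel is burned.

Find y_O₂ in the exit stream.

0.282

Stoichiometric O₂ = 4.5 × 293 = 1318 mol; O₂ fed = 1318 × 1.156 = 1524 mol.
Fuel reacted = 0.744 × 293 → ξ = 218 mol.
Outlet (n = n₀ + ν ξ):
  C₃H₆: 293 − 1(218) = 75.01
  O₂: 1524 − 4.5(218) = 543.2
  CO₂: 0 + 3(218) = 654
  H₂O: 0 + 3(218) = 654
Total out = 1926 mol; y_O₂ = 543.2 / 1926 = 0.282.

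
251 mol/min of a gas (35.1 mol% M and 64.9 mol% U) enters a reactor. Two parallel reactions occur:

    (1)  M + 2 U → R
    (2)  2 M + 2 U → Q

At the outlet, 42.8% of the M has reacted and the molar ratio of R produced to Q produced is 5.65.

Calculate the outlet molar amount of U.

97.3 mol/min

Conversion of M: M consumed = 0.428 × 88.1 = 37.71 mol/min = 1ξ₁ + 2ξ₂.
Selectivity: 1ξ₁ / (1ξ₂) = 5.65 → ξ₁ = 5.65 ξ₂.
Substitute: (1·5.65 + 2) ξ₂ = 37.71 → ξ₂ = 4.929 mol/min, ξ₁ = 27.85 mol/min.
Outlet amounts (n = n₀ + Σ ν·ξ):
  M: 88.1 − 1(27.85) − 2(4.929) = 50.39
  U: 162.9 − 2(27.85) − 2(4.929) = 97.34
  R: 0 + 1(27.85) = 27.85
  Q: 0 + 1(4.929) = 4.929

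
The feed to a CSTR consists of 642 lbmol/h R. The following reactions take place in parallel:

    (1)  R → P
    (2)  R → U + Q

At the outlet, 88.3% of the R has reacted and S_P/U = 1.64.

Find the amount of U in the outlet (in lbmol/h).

215 lbmol/h

Conversion of R: R consumed = 0.883 × 642 = 566.9 lbmol/h = 1ξ₁ + 1ξ₂.
Selectivity: 1ξ₁ / (1ξ₂) = 1.64 → ξ₁ = 1.64 ξ₂.
Substitute: (1·1.64 + 1) ξ₂ = 566.9 → ξ₂ = 214.7 lbmol/h, ξ₁ = 352.2 lbmol/h.
Outlet amounts (n = n₀ + Σ ν·ξ):
  R: 642 − 1(352.2) − 1(214.7) = 75.11
  P: 0 + 1(352.2) = 352.2
  U: 0 + 1(214.7) = 214.7
  Q: 0 + 1(214.7) = 214.7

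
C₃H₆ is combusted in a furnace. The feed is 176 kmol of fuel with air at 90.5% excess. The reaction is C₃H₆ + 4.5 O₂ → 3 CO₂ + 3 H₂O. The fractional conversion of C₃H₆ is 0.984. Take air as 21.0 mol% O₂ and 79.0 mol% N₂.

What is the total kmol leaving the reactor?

Stoichiometric O₂ = 4.5 × 176 = 792 kmol; O₂ fed = 792 × 1.905 = 1509 kmol.
N₂ fed = 1509 × 79/21 = 5676 kmol.
Fuel reacted = 0.984 × 176 → ξ = 173.2 kmol.
Outlet (n = n₀ + ν ξ):
  C₃H₆: 176 − 1(173.2) = 2.816
  O₂: 1509 − 4.5(173.2) = 729.4
  N₂: 5676 (inert)
  CO₂: 0 + 3(173.2) = 519.6
  H₂O: 0 + 3(173.2) = 519.6
Total out = 2.816 + 729.4 + 5676 + 519.6 + 519.6 = 7447 kmol.

7450 kmol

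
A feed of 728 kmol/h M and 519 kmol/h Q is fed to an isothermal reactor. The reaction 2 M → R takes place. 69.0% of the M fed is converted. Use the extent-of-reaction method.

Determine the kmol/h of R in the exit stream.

251 kmol/h

M reacted = 0.69 × 728 = 502.3 kmol/h; ν_M = −2, so ξ = 502.3/2 = 251.2 kmol/h.
Outlet amounts (n = n₀ + ν ξ):
  M: 728 − 2(251.2) = 225.7
  R: 0 + 1(251.2) = 251.2
  Q: 519 (inert)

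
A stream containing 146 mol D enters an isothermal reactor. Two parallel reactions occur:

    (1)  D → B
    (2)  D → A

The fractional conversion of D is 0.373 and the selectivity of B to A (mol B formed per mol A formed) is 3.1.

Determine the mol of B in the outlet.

41.2 mol

Conversion of D: D consumed = 0.373 × 146 = 54.46 mol = 1ξ₁ + 1ξ₂.
Selectivity: 1ξ₁ / (1ξ₂) = 3.1 → ξ₁ = 3.1 ξ₂.
Substitute: (1·3.1 + 1) ξ₂ = 54.46 → ξ₂ = 13.28 mol, ξ₁ = 41.18 mol.
Outlet amounts (n = n₀ + Σ ν·ξ):
  D: 146 − 1(41.18) − 1(13.28) = 91.54
  B: 0 + 1(41.18) = 41.18
  A: 0 + 1(13.28) = 13.28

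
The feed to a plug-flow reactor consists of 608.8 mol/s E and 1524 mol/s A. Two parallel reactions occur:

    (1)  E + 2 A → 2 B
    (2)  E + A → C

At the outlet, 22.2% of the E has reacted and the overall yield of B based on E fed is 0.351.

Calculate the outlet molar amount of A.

1280 mol/s

Yield of B: 2ξ₁ / 608.8 = 0.351 → ξ₁ = 106.8 mol/s.
Conversion of E: 1ξ₁ + 1ξ₂ = 0.222 × 608.8 = 135.2 → ξ₂ = 28.31 mol/s.
Outlet amounts (n = n₀ + Σ ν·ξ):
  E: 608.8 − 1(106.8) − 1(28.31) = 473.6
  A: 1524 − 2(106.8) − 1(28.31) = 1282
  B: 0 + 2(106.8) = 213.7
  C: 0 + 1(28.31) = 28.31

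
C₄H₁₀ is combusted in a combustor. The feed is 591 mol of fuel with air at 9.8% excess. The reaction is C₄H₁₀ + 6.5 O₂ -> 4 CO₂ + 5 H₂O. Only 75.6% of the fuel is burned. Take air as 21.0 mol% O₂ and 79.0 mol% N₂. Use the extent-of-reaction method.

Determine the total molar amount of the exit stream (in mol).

21300 mol

Stoichiometric O₂ = 6.5 × 591 = 3842 mol; O₂ fed = 3842 × 1.098 = 4218 mol.
N₂ fed = 4218 × 79/21 = 15870 mol.
Fuel reacted = 0.756 × 591 → ξ = 446.8 mol.
Outlet (n = n₀ + ν ξ):
  C₄H₁₀: 591 − 1(446.8) = 144.2
  O₂: 4218 − 6.5(446.8) = 1314
  N₂: 15870 (inert)
  CO₂: 0 + 4(446.8) = 1787
  H₂O: 0 + 5(446.8) = 2234
Total out = 144.2 + 1314 + 15870 + 1787 + 2234 = 21350 mol.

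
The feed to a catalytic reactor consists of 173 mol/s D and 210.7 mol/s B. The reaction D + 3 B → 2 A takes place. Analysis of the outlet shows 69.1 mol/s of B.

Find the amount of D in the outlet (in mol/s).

For B: n = n₀ − 3ξ → 69.1 = 210.7 − 3ξ, giving ξ = 47.2 mol/s.
Outlet amounts (n = n₀ + ν ξ):
  D: 173 − 1(47.2) = 125.8
  B: 210.7 − 3(47.2) = 69.1
  A: 0 + 2(47.2) = 94.4

126 mol/s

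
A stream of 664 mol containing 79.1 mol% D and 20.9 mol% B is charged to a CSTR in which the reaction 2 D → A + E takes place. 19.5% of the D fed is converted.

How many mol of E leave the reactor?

D reacted = 0.195 × 525.2 = 102.4 mol; ν_D = −2, so ξ = 102.4/2 = 51.21 mol.
Outlet amounts (n = n₀ + ν ξ):
  D: 525.2 − 2(51.21) = 422.8
  A: 0 + 1(51.21) = 51.21
  E: 0 + 1(51.21) = 51.21
  B: 138.8 (inert)

51.2 mol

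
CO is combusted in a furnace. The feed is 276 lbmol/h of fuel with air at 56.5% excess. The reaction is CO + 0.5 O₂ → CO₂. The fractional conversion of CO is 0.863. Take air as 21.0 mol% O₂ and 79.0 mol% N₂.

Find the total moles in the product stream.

Stoichiometric O₂ = 0.5 × 276 = 138 lbmol/h; O₂ fed = 138 × 1.565 = 216 lbmol/h.
N₂ fed = 216 × 79/21 = 812.5 lbmol/h.
Fuel reacted = 0.863 × 276 → ξ = 238.2 lbmol/h.
Outlet (n = n₀ + ν ξ):
  CO: 276 − 1(238.2) = 37.81
  O₂: 216 − 0.5(238.2) = 96.88
  N₂: 812.5 (inert)
  CO₂: 0 + 1(238.2) = 238.2
Total out = 37.81 + 96.88 + 812.5 + 238.2 = 1185 lbmol/h.

1190 lbmol/h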